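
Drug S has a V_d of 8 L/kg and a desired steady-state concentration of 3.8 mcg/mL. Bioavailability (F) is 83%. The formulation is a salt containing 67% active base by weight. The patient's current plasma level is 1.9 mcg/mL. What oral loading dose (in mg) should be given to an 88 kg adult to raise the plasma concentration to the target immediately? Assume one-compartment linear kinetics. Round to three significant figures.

Vd(total) = 88 kg × 8 L/kg = 704.0 L
Concentration deficit ΔC = 3.8 − 1.9 = 1.900 mg/L
LD = Vd × ΔC / F / S = 704.0 × 1.900 / 0.83 / 0.67 = 2405 mg

2410 mg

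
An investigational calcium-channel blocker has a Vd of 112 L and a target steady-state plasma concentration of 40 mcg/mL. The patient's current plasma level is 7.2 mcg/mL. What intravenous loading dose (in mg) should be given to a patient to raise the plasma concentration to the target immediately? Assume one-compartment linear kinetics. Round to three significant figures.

Concentration deficit ΔC = 40 − 7.2 = 32.80 mg/L
LD = Vd × ΔC = 112.0 × 32.80 = 3674 mg

3670 mg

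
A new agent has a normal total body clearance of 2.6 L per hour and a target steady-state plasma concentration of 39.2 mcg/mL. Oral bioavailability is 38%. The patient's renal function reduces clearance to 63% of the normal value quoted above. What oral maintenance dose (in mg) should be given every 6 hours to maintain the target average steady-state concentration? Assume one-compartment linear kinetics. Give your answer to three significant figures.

Patient clearance = 0.63 × 2.600 = 1.638 L/h
At steady state, dose per interval replaces the amount cleared in that interval: F·D/τ = CL·Css.
D = CL × Css × τ / F = 1.638 × 39.2 × 6 / 0.38 = 1014 mg

1010 mg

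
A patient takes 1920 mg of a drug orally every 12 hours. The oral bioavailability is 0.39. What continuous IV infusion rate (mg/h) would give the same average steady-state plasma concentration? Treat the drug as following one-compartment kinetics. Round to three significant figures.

62.4 mg/h

Equivalent systemic input: infusion rate = F·D/τ.
Rate = 0.39 × 1920 / 12 = 62.40 mg/h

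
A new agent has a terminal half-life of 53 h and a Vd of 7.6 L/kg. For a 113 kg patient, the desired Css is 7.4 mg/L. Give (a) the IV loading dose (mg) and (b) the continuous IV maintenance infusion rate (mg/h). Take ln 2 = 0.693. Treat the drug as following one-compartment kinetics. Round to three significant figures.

(a) 6360 mg; (b) 83.1 mg/h

Vd = 7.6 L/kg × 113 kg = 858.8 L
LD = Vd × C = 858.8 × 7.4 = 6355 mg
CL = 0.693 × Vd / t½ = 0.693 × 858.8 / 53 = 11.23 L/h
Infusion rate = CL × Css = 11.23 × 7.4 = 83.10 mg/h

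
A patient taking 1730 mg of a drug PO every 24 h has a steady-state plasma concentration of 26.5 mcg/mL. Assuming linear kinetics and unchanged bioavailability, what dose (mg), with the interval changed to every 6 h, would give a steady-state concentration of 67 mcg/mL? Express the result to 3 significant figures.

For first-order elimination, Css ∝ F·D/(CL·τ); F and CL are unchanged, so Css ∝ D/τ.
D₂ = D₁ × (Css,target / Css,current) × (τ₂/τ₁) = 1730 × (67/26.5) × (6/24) = 1093 mg

1090 mg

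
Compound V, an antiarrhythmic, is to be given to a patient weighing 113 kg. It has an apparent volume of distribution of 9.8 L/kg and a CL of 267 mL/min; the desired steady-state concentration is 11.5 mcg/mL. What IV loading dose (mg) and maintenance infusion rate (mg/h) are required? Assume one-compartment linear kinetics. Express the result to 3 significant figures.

(a) 12700 mg; (b) 184 mg/h

Vd(total) = 113 kg × 9.8 L/kg = 1107 L
Loading: fill Vd to C_target → 1107 L × 11.5 mg/L = 12730 mg
CL = 267 mL/min = 267 × 0.06 = 16.02 L/h
Infusion rate = 16.02 L/h × 11.5 mg/L = 184.2 mg/h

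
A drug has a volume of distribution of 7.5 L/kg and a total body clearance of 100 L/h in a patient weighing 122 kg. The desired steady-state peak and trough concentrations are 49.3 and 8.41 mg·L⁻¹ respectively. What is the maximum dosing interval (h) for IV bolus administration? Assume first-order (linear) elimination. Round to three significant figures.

16.2 h

Total Vd = 7.5 × 122 = 915.0 L
k = CL / Vd = 100.0 / 915.0 = 0.1093 h⁻¹
Between IV bolus doses, concentration decays as C = C₀·e^(−kτ), so C_peak/C_trough = e^(kτ).
τ_max = ln(C_peak/C_trough) / k = ln(49.3/8.41) / 0.1093 = 1.769 / 0.1093 = 16.18 h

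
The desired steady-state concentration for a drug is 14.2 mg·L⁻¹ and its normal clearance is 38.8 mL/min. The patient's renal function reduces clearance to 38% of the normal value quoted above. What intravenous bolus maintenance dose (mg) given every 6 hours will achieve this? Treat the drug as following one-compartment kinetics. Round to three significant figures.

75.4 mg

Convert clearance: 38.8 mL/min × 60 min/h ÷ 1000 mL/L = 2.328 L/h
Patient clearance = 0.38 × 2.328 = 0.8846 L/h
At steady state, dose per interval replaces the amount cleared in that interval: D/τ = CL·Css.
D = CL × Css × τ = 0.8846 × 14.2 × 6 = 75.37 mg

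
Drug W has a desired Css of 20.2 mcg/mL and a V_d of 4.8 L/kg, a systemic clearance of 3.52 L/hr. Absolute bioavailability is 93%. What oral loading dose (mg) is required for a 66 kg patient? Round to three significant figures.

Vd(total) = 66 kg × 4.8 L/kg = 316.8 L
LD = Vd × C / F = 316.8 × 20.20 / 0.93 = 6881 mg

6880 mg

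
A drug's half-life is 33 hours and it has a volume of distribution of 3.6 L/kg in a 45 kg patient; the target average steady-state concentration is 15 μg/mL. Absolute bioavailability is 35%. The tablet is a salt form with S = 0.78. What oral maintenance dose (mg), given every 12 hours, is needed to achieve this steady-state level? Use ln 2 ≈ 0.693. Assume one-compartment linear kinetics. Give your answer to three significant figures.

Total Vd = 3.6 × 45 = 162.0 L
CL = 0.693 × Vd / t½ = 0.693 × 162.0 / 33 = 3.402 L/h
D = CL × Css × τ / F / S = 3.402 × 15 × 12 / 0.35 / 0.78 = 2243 mg

2240 mg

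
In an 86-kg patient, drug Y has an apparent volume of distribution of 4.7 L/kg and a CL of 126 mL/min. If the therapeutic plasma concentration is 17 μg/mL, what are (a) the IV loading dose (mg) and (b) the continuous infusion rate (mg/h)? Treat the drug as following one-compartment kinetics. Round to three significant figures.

Vd = 4.7 L/kg × 86 kg = 404.2 L
Loading dose = Vd × C = 404.2 × 17 = 6871 mg
CL = 126 mL/min × 60/1000 = 7.560 L/h
Maintenance infusion rate = CL × Css = 7.560 × 17 = 128.5 mg/h

(a) 6870 mg; (b) 129 mg/h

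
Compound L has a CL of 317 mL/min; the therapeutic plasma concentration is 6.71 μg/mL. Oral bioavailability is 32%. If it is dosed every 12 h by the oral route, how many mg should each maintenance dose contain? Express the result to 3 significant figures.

Convert clearance: 317 mL/min × 60 min/h ÷ 1000 mL/L = 19.02 L/h
D = CL × Css × τ / F = 19.02 × 6.71 × 12 / 0.32 = 4786 mg

4790 mg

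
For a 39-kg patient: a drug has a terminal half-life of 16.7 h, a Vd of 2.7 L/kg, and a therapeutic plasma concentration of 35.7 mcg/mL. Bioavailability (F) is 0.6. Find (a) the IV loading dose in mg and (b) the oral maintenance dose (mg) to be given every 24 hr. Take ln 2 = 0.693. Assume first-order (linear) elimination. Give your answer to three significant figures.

Vd = 2.7 L/kg × 39 kg = 105.3 L
LD = Vd × C = 105.3 × 35.7 = 3759 mg
CL = 0.693 × Vd / t½ = 0.693 × 105.3 / 16.7 = 4.370 L/h
D = CL × Css × τ / F = 4.370 × 35.7 × 24 / 0.6 = 6240 mg

(a) 3760 mg; (b) 6240 mg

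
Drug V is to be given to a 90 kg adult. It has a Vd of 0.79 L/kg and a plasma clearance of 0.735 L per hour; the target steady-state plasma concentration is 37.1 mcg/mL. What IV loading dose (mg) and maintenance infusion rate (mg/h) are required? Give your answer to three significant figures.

Vd = 0.79 L/kg × 90 kg = 71.10 L
Loading dose = Vd × C = 71.10 × 37.1 = 2638 mg
Maintenance: replace elimination → rate = CL × Css = 0.7350 × 37.1 = 27.27 mg/h

(a) 2640 mg; (b) 27.3 mg/h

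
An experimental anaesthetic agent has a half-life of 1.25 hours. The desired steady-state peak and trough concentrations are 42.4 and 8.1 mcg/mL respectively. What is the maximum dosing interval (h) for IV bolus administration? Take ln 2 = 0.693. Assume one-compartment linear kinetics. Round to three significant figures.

k = 0.693 / t½ = 0.693 / 1.25 = 0.5544 h⁻¹
Between IV bolus doses, concentration decays as C = C₀·e^(−kτ), so C_peak/C_trough = e^(kτ).
τ_max = ln(C_peak/C_trough) / k = ln(42.4/8.1) / 0.5544 = 1.655 / 0.5544 = 2.985 h

2.99 h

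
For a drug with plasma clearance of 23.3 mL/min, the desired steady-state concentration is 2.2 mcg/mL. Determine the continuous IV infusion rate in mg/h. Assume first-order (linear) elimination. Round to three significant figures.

3.08 mg/h

CL = 23.3 mL/min × 60/1000 = 1.398 L/h
Rate = CL × Css = 1.398 × 2.2 = 3.076 mg/h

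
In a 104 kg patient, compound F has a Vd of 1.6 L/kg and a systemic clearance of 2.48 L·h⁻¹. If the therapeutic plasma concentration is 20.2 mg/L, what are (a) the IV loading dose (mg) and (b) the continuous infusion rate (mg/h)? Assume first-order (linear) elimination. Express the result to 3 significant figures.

(a) 3360 mg; (b) 50.1 mg/h

Vd(total) = 104 kg × 1.6 L/kg = 166.4 L
Loading: fill Vd to C_target → 166.4 L × 20.2 mg/L = 3361 mg
Infusion rate = 2.480 L/h × 20.2 mg/L = 50.10 mg/h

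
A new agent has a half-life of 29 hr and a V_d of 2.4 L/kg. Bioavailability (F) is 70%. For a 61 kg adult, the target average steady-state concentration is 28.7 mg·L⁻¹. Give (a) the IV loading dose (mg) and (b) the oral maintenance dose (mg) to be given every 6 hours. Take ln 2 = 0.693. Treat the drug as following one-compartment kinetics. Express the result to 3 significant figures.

(a) 4200 mg; (b) 861 mg

Vd = 2.4 L/kg × 61 kg = 146.4 L
LD = Vd × C = 146.4 × 28.7 = 4202 mg
CL = 0.693 × Vd / t½ = 0.693 × 146.4 / 29 = 3.498 L/h
D = CL × Css × τ / F = 3.498 × 28.7 × 6 / 0.7 = 860.5 mg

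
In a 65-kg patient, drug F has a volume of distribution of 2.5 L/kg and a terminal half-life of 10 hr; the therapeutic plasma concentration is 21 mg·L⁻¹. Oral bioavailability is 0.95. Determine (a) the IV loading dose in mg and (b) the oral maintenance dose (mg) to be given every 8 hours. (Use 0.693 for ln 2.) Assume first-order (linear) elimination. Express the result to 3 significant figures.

Vd(total) = 65 kg × 2.5 L/kg = 162.5 L
LD = Vd × C = 162.5 × 21 = 3413 mg
CL = 0.693 × Vd / t½ = 0.693 × 162.5 / 10 = 11.26 L/h
D = CL × Css × τ / F = 11.26 × 21 × 8 / 0.95 = 1991 mg

(a) 3410 mg; (b) 1990 mg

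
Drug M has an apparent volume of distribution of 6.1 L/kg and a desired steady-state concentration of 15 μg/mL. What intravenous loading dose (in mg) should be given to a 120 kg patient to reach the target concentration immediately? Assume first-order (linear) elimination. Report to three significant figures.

11000 mg

Vd(total) = 120 kg × 6.1 L/kg = 732.0 L
The loading dose fills Vd to the target concentration.
LD = Vd × C = 732.0 × 15.00 = 10980 mg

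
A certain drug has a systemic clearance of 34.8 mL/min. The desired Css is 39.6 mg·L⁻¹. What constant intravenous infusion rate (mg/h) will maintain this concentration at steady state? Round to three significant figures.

82.7 mg/h

CL = 34.8 mL/min × 60/1000 = 2.088 L/h
R₀ = 2.088 × 39.6 = 82.68 mg/h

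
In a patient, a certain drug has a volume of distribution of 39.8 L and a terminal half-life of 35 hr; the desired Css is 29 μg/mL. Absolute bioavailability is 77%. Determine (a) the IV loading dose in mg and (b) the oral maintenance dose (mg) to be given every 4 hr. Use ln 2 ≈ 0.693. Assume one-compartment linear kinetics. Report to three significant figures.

LD = Vd × C = 39.80 × 29 = 1154 mg
CL = 0.693 × Vd / t½ = 0.693 × 39.80 / 35 = 0.7880 L/h
D = CL × Css × τ / F = 0.7880 × 29 × 4 / 0.77 = 118.7 mg

(a) 1150 mg; (b) 119 mg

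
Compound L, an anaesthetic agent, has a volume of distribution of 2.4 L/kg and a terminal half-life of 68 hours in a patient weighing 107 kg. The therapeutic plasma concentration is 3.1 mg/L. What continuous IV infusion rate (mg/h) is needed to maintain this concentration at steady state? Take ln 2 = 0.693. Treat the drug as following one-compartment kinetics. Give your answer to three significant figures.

Total Vd = 2.4 × 107 = 256.8 L
CL = ln 2 · Vd / t½ = 0.693 × 256.8 / 68 = 2.617 L/h
Infusion rate = CL × Css = 2.617 × 3.1 = 8.113 mg/h

8.11 mg/h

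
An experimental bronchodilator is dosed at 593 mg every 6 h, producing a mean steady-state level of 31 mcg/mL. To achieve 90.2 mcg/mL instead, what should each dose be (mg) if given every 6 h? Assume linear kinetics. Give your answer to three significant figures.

With linear kinetics, Css is proportional to dose rate (D/τ) at fixed clearance.
D₂ = D₁ × (Css,target / Css,current) = 593 × 90.2/31 = 1725 mg

1730 mg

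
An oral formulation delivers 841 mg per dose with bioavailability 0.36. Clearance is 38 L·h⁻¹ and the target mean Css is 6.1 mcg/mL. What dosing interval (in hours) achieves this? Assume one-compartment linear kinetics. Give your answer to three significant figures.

F·D/τ = CL·Css → τ = F·D / (CL·Css).
τ = 0.36 × 841 / (38 × 6.1) = 1.306 h

1.31 h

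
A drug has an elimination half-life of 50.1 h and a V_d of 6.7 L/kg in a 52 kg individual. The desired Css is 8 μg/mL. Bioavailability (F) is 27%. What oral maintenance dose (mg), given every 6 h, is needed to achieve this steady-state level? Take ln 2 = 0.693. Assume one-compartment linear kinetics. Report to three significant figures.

857 mg

Vd = 6.7 L/kg × 52 kg = 348.4 L
CL = 0.693 × Vd / t½ = 0.693 × 348.4 / 50.1 = 4.819 L/h
D = CL × Css × τ / F = 4.819 × 8 × 6 / 0.27 = 856.7 mg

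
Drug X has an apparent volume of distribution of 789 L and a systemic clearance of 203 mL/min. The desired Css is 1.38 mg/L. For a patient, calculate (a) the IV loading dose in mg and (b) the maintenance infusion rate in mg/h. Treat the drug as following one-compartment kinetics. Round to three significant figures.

(a) 1090 mg; (b) 16.8 mg/h

Loading: fill Vd to C_target → 789.0 L × 1.38 mg/L = 1089 mg
Convert clearance: 203 mL/min × 60 min/h ÷ 1000 mL/L = 12.18 L/h
Maintenance: replace elimination → rate = CL × Css = 12.18 × 1.38 = 16.81 mg/h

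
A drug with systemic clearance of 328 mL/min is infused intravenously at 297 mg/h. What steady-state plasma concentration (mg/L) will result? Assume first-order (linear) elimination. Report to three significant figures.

CL = 328 mL/min = 328 × 0.06 = 19.68 L/h
Css = rate / CL = 297 / 19.68 = 15.09 mg/L

15.1 mg/L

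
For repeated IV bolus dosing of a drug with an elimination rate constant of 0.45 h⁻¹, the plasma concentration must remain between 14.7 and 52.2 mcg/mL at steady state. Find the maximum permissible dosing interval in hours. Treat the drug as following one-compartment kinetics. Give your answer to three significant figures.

2.82 h

Between IV bolus doses, concentration decays as C = C₀·e^(−kτ), so C_peak/C_trough = e^(kτ).
τ_max = ln(C_peak/C_trough) / k = ln(52.2/14.7) / 0.4500 = 1.267 / 0.4500 = 2.816 h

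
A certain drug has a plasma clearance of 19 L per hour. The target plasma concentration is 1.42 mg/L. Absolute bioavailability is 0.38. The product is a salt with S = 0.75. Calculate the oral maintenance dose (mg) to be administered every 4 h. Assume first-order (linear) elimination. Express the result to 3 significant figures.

379 mg

D = CL × Css × τ / F / S = 19.00 × 1.42 × 4 / 0.38 / 0.75 = 378.7 mg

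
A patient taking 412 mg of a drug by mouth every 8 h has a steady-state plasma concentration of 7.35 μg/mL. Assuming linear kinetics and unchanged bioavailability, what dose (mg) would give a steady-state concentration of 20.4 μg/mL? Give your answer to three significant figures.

1140 mg

For first-order elimination, Css ∝ F·D/(CL·τ); F and CL are unchanged, so Css ∝ D/τ.
D₂ = D₁ × (Css,target / Css,current) = 412 × 20.4/7.35 = 1144 mg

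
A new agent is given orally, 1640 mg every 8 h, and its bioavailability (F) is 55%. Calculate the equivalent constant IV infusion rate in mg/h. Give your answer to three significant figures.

Equivalent systemic input: infusion rate = F·D/τ.
Rate = 0.55 × 1640 / 8 = 112.8 mg/h

113 mg/h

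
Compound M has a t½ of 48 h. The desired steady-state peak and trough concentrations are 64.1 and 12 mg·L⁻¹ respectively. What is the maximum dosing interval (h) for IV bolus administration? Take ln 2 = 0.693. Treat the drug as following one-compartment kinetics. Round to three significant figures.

k = 0.693 / t½ = 0.693 / 48 = 0.01444 h⁻¹
Between IV bolus doses, concentration decays as C = C₀·e^(−kτ), so C_peak/C_trough = e^(kτ).
τ_max = ln(C_peak/C_trough) / k = ln(64.1/12) / 0.01444 = 1.676 / 0.01444 = 116.1 h

116 h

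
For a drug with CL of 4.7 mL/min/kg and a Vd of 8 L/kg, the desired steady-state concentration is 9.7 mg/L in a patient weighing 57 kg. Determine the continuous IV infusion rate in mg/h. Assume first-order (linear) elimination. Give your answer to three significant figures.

156 mg/h

CL = 4.7 mL/min/kg × 57 kg = 267.9 mL/min = 267.9 × 60/1000 = 16.07 L/h
At steady state, infusion rate equals elimination rate: rate in = CL × Css.
Rate = CL × Css = 16.07 × 9.7 = 155.9 mg/h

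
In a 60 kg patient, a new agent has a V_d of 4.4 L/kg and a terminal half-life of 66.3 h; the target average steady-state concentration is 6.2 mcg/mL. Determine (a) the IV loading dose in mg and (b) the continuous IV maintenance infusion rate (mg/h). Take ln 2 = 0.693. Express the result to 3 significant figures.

Vd = 4.4 L/kg × 60 kg = 264.0 L
LD = Vd × C = 264.0 × 6.2 = 1637 mg
CL = 0.693 × Vd / t½ = 0.693 × 264.0 / 66.3 = 2.759 L/h
Infusion rate = CL × Css = 2.759 × 6.2 = 17.11 mg/h

(a) 1640 mg; (b) 17.1 mg/h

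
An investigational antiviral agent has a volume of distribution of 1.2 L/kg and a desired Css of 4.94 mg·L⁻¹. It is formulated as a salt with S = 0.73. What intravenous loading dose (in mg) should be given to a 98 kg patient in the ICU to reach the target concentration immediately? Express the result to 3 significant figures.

796 mg

Total Vd = 1.2 × 98 = 117.6 L
The loading dose fills Vd to the target concentration.
LD = Vd × C / S = 117.6 × 4.940 / 0.73 = 795.8 mg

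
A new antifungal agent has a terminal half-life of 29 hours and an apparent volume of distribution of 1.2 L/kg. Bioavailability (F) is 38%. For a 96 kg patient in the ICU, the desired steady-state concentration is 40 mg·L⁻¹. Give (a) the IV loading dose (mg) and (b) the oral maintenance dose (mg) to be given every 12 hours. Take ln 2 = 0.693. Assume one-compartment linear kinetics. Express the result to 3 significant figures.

(a) 4610 mg; (b) 3480 mg

Vd(total) = 96 kg × 1.2 L/kg = 115.2 L
LD = Vd × C = 115.2 × 40 = 4608 mg
CL = 0.693 × Vd / t½ = 0.693 × 115.2 / 29 = 2.753 L/h
D = CL × Css × τ / F = 2.753 × 40 × 12 / 0.38 = 3477 mg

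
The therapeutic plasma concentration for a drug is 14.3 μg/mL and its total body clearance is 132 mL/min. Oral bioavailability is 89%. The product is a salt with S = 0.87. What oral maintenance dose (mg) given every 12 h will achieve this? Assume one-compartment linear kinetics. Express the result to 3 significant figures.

CL = 132 mL/min × 60/1000 = 7.920 L/h
D = CL × Css × τ / F / S = 7.920 × 14.3 × 12 / 0.89 / 0.87 = 1755 mg

1760 mg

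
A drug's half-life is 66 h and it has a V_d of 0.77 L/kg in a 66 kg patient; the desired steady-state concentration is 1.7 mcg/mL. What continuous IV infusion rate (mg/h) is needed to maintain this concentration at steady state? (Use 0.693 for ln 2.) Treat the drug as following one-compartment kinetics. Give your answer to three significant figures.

Total Vd = 0.77 × 66 = 50.82 L
k = 0.693/66 = 0.01050 h⁻¹, so CL = k·Vd = 0.01050 × 50.82 = 0.5336 L/h
Infusion rate = CL × Css = 0.5336 × 1.7 = 0.9071 mg/h

0.907 mg/h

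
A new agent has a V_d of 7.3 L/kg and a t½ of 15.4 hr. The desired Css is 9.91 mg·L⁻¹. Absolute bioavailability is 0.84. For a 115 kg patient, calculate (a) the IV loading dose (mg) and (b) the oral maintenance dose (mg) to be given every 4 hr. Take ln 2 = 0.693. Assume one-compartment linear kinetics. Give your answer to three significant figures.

Total Vd = 7.3 × 115 = 839.5 L
LD = Vd × C = 839.5 × 9.91 = 8319 mg
CL = 0.693 × Vd / t½ = 0.693 × 839.5 / 15.4 = 37.78 L/h
D = CL × Css × τ / F = 37.78 × 9.91 × 4 / 0.84 = 1783 mg

(a) 8320 mg; (b) 1780 mg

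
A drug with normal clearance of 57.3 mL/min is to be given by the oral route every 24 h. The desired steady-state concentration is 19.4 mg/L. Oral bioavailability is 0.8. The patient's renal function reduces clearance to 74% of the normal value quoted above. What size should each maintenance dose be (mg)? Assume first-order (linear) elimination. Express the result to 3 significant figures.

1480 mg

Convert clearance: 57.3 mL/min × 60 min/h ÷ 1000 mL/L = 3.438 L/h
Patient clearance = 0.74 × 3.438 = 2.544 L/h
D = CL × Css × τ / F = 2.544 × 19.4 × 24 / 0.8 = 1481 mg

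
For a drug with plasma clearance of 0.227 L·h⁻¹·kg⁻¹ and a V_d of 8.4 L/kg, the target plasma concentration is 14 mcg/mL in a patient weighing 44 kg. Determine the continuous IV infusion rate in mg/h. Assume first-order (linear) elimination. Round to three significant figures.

CL = 0.227 L·h⁻¹·kg⁻¹ × 44 kg = 9.988 L/h
At steady state, infusion rate equals elimination rate: rate in = CL × Css.
Rate = CL × Css = 9.988 × 14 = 139.8 mg/h

140 mg/h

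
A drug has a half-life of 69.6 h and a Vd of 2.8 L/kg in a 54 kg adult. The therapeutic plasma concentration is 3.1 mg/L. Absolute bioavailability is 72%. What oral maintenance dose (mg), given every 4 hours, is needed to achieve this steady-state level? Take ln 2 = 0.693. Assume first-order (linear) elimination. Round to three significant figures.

Vd = 2.8 L/kg × 54 kg = 151.2 L
CL = 0.693 × Vd / t½ = 0.693 × 151.2 / 69.6 = 1.505 L/h
D = CL × Css × τ / F = 1.505 × 3.1 × 4 / 0.72 = 25.92 mg

25.9 mg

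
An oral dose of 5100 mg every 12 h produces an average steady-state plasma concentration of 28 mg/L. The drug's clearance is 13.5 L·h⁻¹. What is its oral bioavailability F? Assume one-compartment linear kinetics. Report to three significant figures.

0.889

F·D/τ = CL·Css at steady state → F = CL·Css·τ / D.
F = 13.5 × 28 × 12 / 5100 = 0.889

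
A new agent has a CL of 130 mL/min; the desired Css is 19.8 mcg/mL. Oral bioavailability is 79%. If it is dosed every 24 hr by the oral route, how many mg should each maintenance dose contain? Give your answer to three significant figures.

Convert clearance: 130 mL/min × 60 min/h ÷ 1000 mL/L = 7.800 L/h
D = CL × Css × τ / F = 7.800 × 19.8 × 24 / 0.79 = 4692 mg

4690 mg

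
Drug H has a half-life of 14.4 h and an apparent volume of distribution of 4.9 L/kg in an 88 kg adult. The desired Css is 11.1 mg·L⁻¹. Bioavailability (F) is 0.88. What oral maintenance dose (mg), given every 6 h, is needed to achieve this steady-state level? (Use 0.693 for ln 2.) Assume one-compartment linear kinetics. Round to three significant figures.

1570 mg

Vd(total) = 88 kg × 4.9 L/kg = 431.2 L
k = 0.693/14.4 = 0.04813 h⁻¹, so CL = k·Vd = 0.04813 × 431.2 = 20.75 L/h
D = CL × Css × τ / F = 20.75 × 11.1 × 6 / 0.88 = 1570 mg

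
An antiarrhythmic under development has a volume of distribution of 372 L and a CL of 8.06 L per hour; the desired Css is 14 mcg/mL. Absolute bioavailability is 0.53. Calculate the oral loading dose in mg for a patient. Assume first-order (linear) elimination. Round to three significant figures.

9830 mg

LD = Vd × C / F = 372.0 × 14.00 / 0.53 = 9826 mg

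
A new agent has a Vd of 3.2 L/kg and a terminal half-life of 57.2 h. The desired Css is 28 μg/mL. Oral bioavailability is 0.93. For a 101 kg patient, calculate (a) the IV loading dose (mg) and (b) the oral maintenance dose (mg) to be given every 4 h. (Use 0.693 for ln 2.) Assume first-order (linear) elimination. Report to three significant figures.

Total Vd = 3.2 × 101 = 323.2 L
LD = Vd × C = 323.2 × 28 = 9050 mg
CL = 0.693 × Vd / t½ = 0.693 × 323.2 / 57.2 = 3.916 L/h
D = CL × Css × τ / F = 3.916 × 28 × 4 / 0.93 = 471.6 mg

(a) 9050 mg; (b) 472 mg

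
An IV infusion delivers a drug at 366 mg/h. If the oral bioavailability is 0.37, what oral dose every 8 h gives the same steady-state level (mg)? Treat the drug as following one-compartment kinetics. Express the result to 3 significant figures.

7910 mg

To maintain the same Css, the systemic dosing rate must be unchanged: F·D/τ = infusion rate.
D = rate × τ / F = 366 × 8 / 0.37 = 7914 mg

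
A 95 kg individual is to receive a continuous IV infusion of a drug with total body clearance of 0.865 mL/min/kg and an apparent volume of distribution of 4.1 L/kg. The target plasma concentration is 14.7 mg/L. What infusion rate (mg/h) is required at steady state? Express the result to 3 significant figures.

CL = 0.865 mL/min/kg × 95 kg = 82.18 mL/min = 82.18 × 60/1000 = 4.931 L/h
At steady state, infusion rate equals elimination rate: rate in = CL × Css.
R₀ = 4.931 × 14.7 = 72.49 mg/h

72.5 mg/h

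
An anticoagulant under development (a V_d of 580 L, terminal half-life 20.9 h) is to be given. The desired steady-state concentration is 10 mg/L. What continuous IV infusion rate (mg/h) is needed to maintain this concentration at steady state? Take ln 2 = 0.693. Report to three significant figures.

CL = 0.693 × Vd / t½ = 0.693 × 580.0 / 20.9 = 19.23 L/h
Infusion rate = CL × Css = 19.23 × 10 = 192.3 mg/h

192 mg/h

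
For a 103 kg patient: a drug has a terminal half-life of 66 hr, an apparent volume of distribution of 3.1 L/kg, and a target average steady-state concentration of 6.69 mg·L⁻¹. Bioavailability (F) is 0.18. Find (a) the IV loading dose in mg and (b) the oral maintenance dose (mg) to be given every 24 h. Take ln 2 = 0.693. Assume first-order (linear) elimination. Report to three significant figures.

(a) 2140 mg; (b) 2990 mg

Total Vd = 3.1 × 103 = 319.3 L
LD = Vd × C = 319.3 × 6.69 = 2136 mg
CL = 0.693 × Vd / t½ = 0.693 × 319.3 / 66 = 3.353 L/h
D = CL × Css × τ / F = 3.353 × 6.69 × 24 / 0.18 = 2991 mg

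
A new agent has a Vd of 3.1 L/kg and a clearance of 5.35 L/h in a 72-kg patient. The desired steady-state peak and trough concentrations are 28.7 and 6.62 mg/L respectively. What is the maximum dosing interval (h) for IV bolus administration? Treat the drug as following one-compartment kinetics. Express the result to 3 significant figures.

61.2 h

Vd = 3.1 L/kg × 72 kg = 223.2 L
k = CL / Vd = 5.350 / 223.2 = 0.02397 h⁻¹
Between IV bolus doses, concentration decays as C = C₀·e^(−kτ), so C_peak/C_trough = e^(kτ).
τ_max = ln(C_peak/C_trough) / k = ln(28.7/6.62) / 0.02397 = 1.467 / 0.02397 = 61.20 h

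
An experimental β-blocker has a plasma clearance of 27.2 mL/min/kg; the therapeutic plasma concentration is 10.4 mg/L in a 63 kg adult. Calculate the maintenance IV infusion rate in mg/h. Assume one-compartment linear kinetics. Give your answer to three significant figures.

1070 mg/h

CL = 27.2 mL/min/kg × 63 kg = 1714 mL/min = 1714 × 60/1000 = 102.8 L/h
R₀ = 102.8 × 10.4 = 1069 mg/h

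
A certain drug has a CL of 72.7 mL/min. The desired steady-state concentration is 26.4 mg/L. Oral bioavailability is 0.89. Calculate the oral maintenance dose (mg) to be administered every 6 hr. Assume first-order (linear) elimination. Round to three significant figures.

CL = 72.7 mL/min × 60/1000 = 4.362 L/h
At steady state, dose per interval replaces the amount cleared in that interval: F·D/τ = CL·Css.
D = CL × Css × τ / F = 4.362 × 26.4 × 6 / 0.89 = 776.3 mg

776 mg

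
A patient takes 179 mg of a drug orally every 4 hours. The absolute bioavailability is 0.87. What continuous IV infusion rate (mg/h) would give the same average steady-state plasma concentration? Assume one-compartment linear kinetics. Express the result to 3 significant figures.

38.9 mg/h

Equivalent systemic input: infusion rate = F·D/τ.
Rate = 0.87 × 179 / 4 = 38.93 mg/h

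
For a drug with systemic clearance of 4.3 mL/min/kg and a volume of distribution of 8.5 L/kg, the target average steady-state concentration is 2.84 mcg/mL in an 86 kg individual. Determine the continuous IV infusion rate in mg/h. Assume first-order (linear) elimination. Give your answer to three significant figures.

63.0 mg/h

CL = 4.3 mL/min/kg × 86 kg = 369.8 mL/min = 369.8 × 60/1000 = 22.19 L/h
Vd does not affect the maintenance rate; only clearance governs steady-state input.
Infusion rate = CL · Css = 22.19 L/h × 2.84 mg/L = 63.02 mg/h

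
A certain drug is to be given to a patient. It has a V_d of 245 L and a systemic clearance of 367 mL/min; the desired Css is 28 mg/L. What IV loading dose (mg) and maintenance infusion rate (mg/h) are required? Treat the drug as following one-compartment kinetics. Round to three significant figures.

(a) 6860 mg; (b) 617 mg/h

Loading dose = Vd × C = 245.0 × 28 = 6860 mg
CL = 367 mL/min = 367 × 0.06 = 22.02 L/h
Maintenance infusion rate = CL × Css = 22.02 × 28 = 616.6 mg/h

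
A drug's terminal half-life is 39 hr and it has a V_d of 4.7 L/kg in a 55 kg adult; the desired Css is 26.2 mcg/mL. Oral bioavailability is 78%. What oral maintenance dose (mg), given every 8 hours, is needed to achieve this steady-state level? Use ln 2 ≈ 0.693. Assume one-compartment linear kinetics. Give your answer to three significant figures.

1230 mg

Vd(total) = 55 kg × 4.7 L/kg = 258.5 L
CL = 0.693 × Vd / t½ = 0.693 × 258.5 / 39 = 4.593 L/h
D = CL × Css × τ / F = 4.593 × 26.2 × 8 / 0.78 = 1234 mg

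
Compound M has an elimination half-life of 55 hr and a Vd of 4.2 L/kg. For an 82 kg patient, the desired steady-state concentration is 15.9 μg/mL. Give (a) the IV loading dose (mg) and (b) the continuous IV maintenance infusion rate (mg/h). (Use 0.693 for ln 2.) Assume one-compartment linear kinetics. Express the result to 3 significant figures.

(a) 5480 mg; (b) 69.0 mg/h

Vd(total) = 82 kg × 4.2 L/kg = 344.4 L
LD = Vd × C = 344.4 × 15.9 = 5476 mg
CL = 0.693 × Vd / t½ = 0.693 × 344.4 / 55 = 4.339 L/h
Infusion rate = CL × Css = 4.339 × 15.9 = 68.99 mg/h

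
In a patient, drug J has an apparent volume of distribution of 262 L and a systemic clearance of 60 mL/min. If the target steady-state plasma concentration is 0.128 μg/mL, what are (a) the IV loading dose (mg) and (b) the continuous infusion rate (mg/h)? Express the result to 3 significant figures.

Loading dose = Vd × C = 262.0 × 0.128 = 33.54 mg
CL = 60 mL/min = 60 × 0.06 = 3.600 L/h
Infusion rate = 3.600 L/h × 0.128 mg/L = 0.4608 mg/h

(a) 33.5 mg; (b) 0.461 mg/h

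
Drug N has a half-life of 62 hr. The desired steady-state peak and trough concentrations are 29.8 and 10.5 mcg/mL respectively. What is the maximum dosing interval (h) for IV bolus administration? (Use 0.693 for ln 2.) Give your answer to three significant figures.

k = 0.693 / t½ = 0.693 / 62 = 0.01118 h⁻¹
Between IV bolus doses, concentration decays as C = C₀·e^(−kτ), so C_peak/C_trough = e^(kτ).
τ_max = ln(C_peak/C_trough) / k = ln(29.8/10.5) / 0.01118 = 1.043 / 0.01118 = 93.29 h

93.3 h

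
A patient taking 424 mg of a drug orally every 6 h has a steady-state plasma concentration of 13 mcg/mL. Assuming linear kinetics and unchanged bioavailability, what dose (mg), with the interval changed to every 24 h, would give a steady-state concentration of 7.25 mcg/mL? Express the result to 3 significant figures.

For first-order elimination, Css ∝ F·D/(CL·τ); F and CL are unchanged, so Css ∝ D/τ.
D₂ = D₁ × (Css,target / Css,current) × (τ₂/τ₁) = 424 × (7.25/13) × (24/6) = 945.8 mg

946 mg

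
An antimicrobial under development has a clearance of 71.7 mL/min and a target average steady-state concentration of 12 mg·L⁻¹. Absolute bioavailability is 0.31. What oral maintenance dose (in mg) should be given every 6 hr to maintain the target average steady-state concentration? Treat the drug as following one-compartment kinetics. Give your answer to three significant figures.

CL = 71.7 mL/min × 60/1000 = 4.302 L/h
D = CL × Css × τ / F = 4.302 × 12 × 6 / 0.31 = 999.2 mg

999 mg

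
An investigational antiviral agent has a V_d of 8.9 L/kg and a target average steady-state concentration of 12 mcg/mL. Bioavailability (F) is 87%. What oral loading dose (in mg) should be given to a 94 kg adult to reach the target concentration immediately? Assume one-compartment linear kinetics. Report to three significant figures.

Total Vd = 8.9 × 94 = 836.6 L
The loading dose fills Vd to the target concentration.
LD = Vd × C / F = 836.6 × 12.00 / 0.87 = 11540 mg

11500 mg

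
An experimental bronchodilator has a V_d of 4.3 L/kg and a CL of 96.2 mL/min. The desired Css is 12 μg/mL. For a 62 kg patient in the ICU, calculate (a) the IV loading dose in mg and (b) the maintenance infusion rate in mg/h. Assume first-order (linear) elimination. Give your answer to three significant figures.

Vd(total) = 62 kg × 4.3 L/kg = 266.6 L
LD = Vd · C_target = 266.6 × 12 = 3199 mg
CL = 96.2 mL/min = 96.2 × 0.06 = 5.772 L/h
Maintenance infusion rate = CL × Css = 5.772 × 12 = 69.26 mg/h

(a) 3200 mg; (b) 69.3 mg/h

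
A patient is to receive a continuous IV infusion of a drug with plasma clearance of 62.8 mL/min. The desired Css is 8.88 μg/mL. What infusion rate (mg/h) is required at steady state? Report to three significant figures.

CL = 62.8 mL/min × 60/1000 = 3.768 L/h
Rate = CL × Css = 3.768 × 8.88 = 33.46 mg/h

33.5 mg/h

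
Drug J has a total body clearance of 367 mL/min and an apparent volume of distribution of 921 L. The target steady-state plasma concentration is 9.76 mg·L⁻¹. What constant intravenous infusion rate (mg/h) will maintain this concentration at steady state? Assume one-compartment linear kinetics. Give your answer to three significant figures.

Convert clearance: 367 mL/min × 60 min/h ÷ 1000 mL/L = 22.02 L/h
At steady state, infusion rate equals elimination rate: rate in = CL × Css.
Rate = CL × Css = 22.02 × 9.76 = 214.9 mg/h

215 mg/h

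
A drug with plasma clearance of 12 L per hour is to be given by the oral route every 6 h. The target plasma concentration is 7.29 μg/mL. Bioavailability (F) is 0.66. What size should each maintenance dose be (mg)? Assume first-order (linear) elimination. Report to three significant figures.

795 mg

D = CL × Css × τ / F = 12.00 × 7.29 × 6 / 0.66 = 795.3 mg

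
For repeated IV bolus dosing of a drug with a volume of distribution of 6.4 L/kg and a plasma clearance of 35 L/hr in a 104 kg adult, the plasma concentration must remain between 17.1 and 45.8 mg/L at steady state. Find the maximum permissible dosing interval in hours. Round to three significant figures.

Vd(total) = 104 kg × 6.4 L/kg = 665.6 L
k = CL / Vd = 35.00 / 665.6 = 0.05258 h⁻¹
Between IV bolus doses, concentration decays as C = C₀·e^(−kτ), so C_peak/C_trough = e^(kτ).
τ_max = ln(C_peak/C_trough) / k = ln(45.8/17.1) / 0.05258 = 0.9852 / 0.05258 = 18.74 h

18.7 h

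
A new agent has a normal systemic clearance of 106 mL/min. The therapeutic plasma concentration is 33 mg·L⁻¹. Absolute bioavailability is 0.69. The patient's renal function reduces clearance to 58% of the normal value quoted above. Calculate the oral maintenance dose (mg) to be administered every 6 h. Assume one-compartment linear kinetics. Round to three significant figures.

CL = 106 mL/min = 106 × 0.06 = 6.360 L/h
Patient clearance = 0.58 × 6.360 = 3.689 L/h
D = CL × Css × τ / F = 3.689 × 33 × 6 / 0.69 = 1059 mg

1060 mg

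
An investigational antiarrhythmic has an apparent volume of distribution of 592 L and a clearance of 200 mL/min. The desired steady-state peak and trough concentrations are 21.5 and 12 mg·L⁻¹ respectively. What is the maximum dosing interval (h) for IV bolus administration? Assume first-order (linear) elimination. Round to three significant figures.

28.8 h

CL = 200 mL/min × 60/1000 = 12.00 L/h
k = CL / Vd = 12.00 / 592.0 = 0.02027 h⁻¹
Between IV bolus doses, concentration decays as C = C₀·e^(−kτ), so C_peak/C_trough = e^(kτ).
τ_max = ln(C_peak/C_trough) / k = ln(21.5/12) / 0.02027 = 0.5831 / 0.02027 = 28.77 h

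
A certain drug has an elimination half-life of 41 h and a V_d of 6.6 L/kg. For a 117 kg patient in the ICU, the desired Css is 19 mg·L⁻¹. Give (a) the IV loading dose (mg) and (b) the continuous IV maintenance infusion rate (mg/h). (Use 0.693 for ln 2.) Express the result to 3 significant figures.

Vd = 6.6 L/kg × 117 kg = 772.2 L
LD = Vd × C = 772.2 × 19 = 14670 mg
CL = 0.693 × Vd / t½ = 0.693 × 772.2 / 41 = 13.05 L/h
Infusion rate = CL × Css = 13.05 × 19 = 248.0 mg/h

(a) 14700 mg; (b) 248 mg/h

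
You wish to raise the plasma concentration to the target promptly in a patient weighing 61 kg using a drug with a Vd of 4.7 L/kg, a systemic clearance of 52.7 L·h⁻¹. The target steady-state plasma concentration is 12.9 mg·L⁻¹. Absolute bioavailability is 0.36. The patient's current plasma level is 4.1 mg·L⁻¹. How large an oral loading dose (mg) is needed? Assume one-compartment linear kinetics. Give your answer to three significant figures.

Total Vd = 4.7 × 61 = 286.7 L
The loading dose fills Vd to the target concentration.
Concentration deficit ΔC = 12.9 − 4.1 = 8.800 mg/L
LD = Vd × ΔC / F = 286.7 × 8.800 / 0.36 = 7008 mg

7010 mg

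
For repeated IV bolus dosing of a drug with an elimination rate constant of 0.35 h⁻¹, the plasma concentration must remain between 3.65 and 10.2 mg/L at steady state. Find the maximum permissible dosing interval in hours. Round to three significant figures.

2.94 h

Between IV bolus doses, concentration decays as C = C₀·e^(−kτ), so C_peak/C_trough = e^(kτ).
τ_max = ln(C_peak/C_trough) / k = ln(10.2/3.65) / 0.3500 = 1.028 / 0.3500 = 2.937 h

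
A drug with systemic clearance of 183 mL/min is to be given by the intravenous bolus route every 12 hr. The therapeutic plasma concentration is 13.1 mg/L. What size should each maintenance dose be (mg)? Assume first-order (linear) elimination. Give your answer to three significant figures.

CL = 183 mL/min = 183 × 0.06 = 10.98 L/h
D = CL × Css × τ = 10.98 × 13.1 × 12 = 1726 mg

1730 mg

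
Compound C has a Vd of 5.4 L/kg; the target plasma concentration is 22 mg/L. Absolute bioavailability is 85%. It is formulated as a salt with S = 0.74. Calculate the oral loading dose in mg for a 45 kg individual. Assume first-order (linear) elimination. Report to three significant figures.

Vd = 5.4 L/kg × 45 kg = 243.0 L
The loading dose fills Vd to the target concentration.
LD = Vd × C / F / S = 243.0 × 22.00 / 0.85 / 0.74 = 8499 mg

8500 mg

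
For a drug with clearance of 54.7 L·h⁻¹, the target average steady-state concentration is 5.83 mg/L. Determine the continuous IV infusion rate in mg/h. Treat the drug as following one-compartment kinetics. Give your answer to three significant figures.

319 mg/h

Infusion rate = CL · Css = 54.70 L/h × 5.83 mg/L = 318.9 mg/h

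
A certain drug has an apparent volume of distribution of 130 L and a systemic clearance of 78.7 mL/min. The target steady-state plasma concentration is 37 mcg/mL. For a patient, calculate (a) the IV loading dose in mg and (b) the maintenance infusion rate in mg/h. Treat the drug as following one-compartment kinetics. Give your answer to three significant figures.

LD = Vd · C_target = 130.0 × 37 = 4810 mg
CL = 78.7 mL/min = 78.7 × 0.06 = 4.722 L/h
Infusion rate = 4.722 L/h × 37 mg/L = 174.7 mg/h

(a) 4810 mg; (b) 175 mg/h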